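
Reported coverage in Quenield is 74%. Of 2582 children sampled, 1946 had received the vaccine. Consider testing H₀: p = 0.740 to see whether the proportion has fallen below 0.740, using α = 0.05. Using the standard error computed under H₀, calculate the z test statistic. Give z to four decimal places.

z = 1.5847

p̂ = 1946/2582 ≈ 0.753679.
Under H₀, SE = √(0.74·0.26/2582) = √(7.45159e-05) = 0.008632.
z = (0.753679 − 0.74)/0.008632 = 0.013679/0.008632 = 1.5847.
p-value = P(Z < 1.585) ≈ 0.9435; since p > α = 0.05, fail to reject H₀.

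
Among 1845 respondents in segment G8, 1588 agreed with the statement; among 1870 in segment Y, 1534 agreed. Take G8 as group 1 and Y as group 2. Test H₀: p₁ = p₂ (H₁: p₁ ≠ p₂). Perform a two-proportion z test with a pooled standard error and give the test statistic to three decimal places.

z = 3.360

p̂₁ = 1588/1845 ≈ 0.860705, p̂₂ = 1534/1870 ≈ 0.820321.
Pooled p̂ = (1588+1534)/(1845+1870) = 3122/3715 = 0.840377.
SE = √(0.134144 × 0.00107676) = 0.012018.
z = (0.860705 − 0.820321)/0.012018 = 0.040384/0.012018 = 3.360.
Two-sided p-value ≈ 2·Φ(−3.360) = 0.0008.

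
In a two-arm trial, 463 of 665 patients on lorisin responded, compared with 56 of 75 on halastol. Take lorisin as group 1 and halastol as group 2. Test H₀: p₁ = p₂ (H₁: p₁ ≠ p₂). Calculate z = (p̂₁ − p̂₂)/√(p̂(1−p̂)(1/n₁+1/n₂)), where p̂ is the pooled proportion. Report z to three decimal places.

p̂₁ = 463/665 ≈ 0.69624, p̂₂ = 56/75 ≈ 0.74667.
Pooled p̂ = (463+56)/(665+75) = 519/740 = 0.70135.
SE = √(p̂(1−p̂)(1/n₁+1/n₂)) = √(0.70135·0.29865·0.0148371) = √(0.00310774) = 0.05575.
z = (0.69624 − 0.74667)/0.05575 = -0.05043/0.05575 = -0.905.

z = -0.905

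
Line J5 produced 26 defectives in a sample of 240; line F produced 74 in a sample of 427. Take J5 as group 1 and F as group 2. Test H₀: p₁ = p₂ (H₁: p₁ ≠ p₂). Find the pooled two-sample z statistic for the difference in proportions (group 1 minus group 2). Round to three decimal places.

z = -2.256

p̂₁ = 26/240 ≈ 0.10833, p̂₂ = 74/427 ≈ 0.17330.
Pooled p̂ = (26+74)/(240+427) = 100/667 = 0.14993.
SE = √(p̂(1−p̂)(1/n₁+1/n₂)) = √(0.14993·0.85007·0.00650859) = √(0.000829503) = 0.02880.
z = (0.10833 − 0.17330)/0.02880 = -0.06497/0.02880 = -2.256.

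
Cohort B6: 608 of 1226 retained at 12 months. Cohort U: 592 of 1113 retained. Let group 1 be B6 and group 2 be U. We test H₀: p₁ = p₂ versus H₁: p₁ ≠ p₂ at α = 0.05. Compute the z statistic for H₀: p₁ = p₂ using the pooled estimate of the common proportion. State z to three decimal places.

p̂₁ = 608/1226 ≈ 0.495922, p̂₂ = 592/1113 ≈ 0.531896.
Pooled p̂ = (608+592)/(1226+1113) = 1200/2339 = 0.513040.
SE = √(p̂(1−p̂)(1/n₁+1/n₂)) = √(0.513040·0.486960·0.00171413) = √(0.000428242) = 0.020694.
z = (0.495922 − 0.531896)/0.020694 = -0.035974/0.020694 = -1.738.
Two-sided p-value ≈ 2·Φ(−1.738) = 0.0821; since p > α = 0.05, fail to reject H₀.

z = -1.738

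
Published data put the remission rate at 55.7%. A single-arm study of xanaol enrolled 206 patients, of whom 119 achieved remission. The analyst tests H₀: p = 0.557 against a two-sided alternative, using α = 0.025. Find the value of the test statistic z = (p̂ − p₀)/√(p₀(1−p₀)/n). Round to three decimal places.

z = 0.597

p̂ = 119/206 ≈ 0.57767.
Under H₀, SE = √(0.557·0.443/206) = √(0.00119782) = 0.03461.
z = (0.57767 − 0.557)/0.03461 = 0.02067/0.03461 = 0.597.
Two-sided p-value ≈ 2·Φ(−0.597) = 0.5504; since p > α = 0.025, fail to reject H₀.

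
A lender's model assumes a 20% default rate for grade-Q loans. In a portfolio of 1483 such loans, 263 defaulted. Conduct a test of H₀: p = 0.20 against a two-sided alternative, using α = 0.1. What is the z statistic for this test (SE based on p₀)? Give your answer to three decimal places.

z = -2.181

p̂ = 263/1483 = 0.17734.
Standard error under H₀: √(0.2×0.8/1483) = 0.01039.
z = (0.17734 − 0.2)/0.01039 = -0.02266/0.01039 = -2.181.
p-value = 2·P(Z > 2.181) ≈ 0.0292. With α = 0.1, reject H₀.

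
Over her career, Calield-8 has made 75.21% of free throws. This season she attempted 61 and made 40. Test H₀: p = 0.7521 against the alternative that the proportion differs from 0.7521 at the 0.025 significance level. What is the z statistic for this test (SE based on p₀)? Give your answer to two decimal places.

p̂ = 40/61 ≈ 0.6557.
Under H₀, SE = √(0.7521·0.2479/61) = √(0.00305649) = 0.0553.
z = (0.6557 − 0.7521)/0.0553 = -0.0964/0.0553 = -1.74.
p-value = 2·P(Z > 1.743) ≈ 0.0813, so at α = 0.025 we fail to reject H₀.

z = -1.74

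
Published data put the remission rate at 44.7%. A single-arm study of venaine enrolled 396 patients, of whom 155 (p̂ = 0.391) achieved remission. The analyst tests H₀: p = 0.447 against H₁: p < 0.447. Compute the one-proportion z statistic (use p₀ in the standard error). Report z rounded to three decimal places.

p̂ = 155/396 ≈ 0.39141.
Under H₀, SE = √(0.447·0.553/396) = √(0.00062422) = 0.02498.
z = (0.39141 − 0.447)/0.02498 = -0.05559/0.02498 = -2.225.

z = -2.225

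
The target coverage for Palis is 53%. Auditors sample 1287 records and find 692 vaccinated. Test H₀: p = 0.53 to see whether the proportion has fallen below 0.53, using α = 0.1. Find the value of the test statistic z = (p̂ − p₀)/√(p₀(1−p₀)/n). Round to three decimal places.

p̂ = 692/1287 ≈ 0.53768.
Standard error under H₀: √(0.53×0.47/1287) = 0.01391.
z = (0.53768 − 0.53)/0.01391 = 0.00768/0.01391 = 0.552.
p-value = P(Z < 0.552) ≈ 0.7096; since p > α = 0.1, fail to reject H₀.

z = 0.552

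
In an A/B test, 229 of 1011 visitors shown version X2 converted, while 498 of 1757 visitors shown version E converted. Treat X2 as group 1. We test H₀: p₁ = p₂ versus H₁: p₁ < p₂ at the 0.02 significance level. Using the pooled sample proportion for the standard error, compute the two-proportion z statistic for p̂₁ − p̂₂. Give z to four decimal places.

z = -3.2771

p̂₁ = 229/1011 ≈ 0.226508, p̂₂ = 498/1757 ≈ 0.283438.
Pooled p̂ = (229+498)/(1011+1757) = 727/2768 = 0.262645.
SE = √(0.193662 × 0.00155827) = 0.017372.
z = (0.226508 − 0.283438)/0.017372 = -0.056930/0.017372 = -3.2771.
p-value = P(Z < -3.277) ≈ 0.0005. With α = 0.02, reject H₀.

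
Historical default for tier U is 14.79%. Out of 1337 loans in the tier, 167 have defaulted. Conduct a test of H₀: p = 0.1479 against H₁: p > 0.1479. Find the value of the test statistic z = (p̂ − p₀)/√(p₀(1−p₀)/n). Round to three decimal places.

p̂ = 167/1337 = 0.12491.
SE = √(p₀(1−p₀)/n) = √(0.12603/1337) = 0.00971.
z = (0.12491 − 0.1479)/0.00971 = -0.02299/0.00971 = -2.368.

z = -2.368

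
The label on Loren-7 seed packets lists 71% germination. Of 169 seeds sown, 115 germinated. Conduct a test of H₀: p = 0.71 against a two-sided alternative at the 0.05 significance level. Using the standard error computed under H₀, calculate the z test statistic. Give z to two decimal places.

p̂ = 115/169 = 0.6805.
Standard error under H₀: √(0.71×0.29/169) = 0.0349.
z = (0.6805 − 0.71)/0.0349 = -0.0295/0.0349 = -0.85.
p-value = 2·P(Z > 0.846) ≈ 0.3976. With α = 0.05, fail to reject H₀.

z = -0.85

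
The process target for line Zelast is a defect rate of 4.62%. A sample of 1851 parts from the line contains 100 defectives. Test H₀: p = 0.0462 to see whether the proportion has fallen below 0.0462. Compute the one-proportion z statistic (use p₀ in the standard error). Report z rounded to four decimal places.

p̂ = 100/1851 = 0.0540249.
Standard error under H₀: √(0.0462×0.9538/1851) = 0.0048792.
z = (0.0540249 − 0.0462)/0.0048792 = 0.0078249/0.0048792 = 1.6037.

z = 1.6037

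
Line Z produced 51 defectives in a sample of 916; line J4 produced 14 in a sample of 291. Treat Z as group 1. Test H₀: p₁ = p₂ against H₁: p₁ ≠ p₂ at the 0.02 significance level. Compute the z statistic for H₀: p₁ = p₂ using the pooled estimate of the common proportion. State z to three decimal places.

z = 0.498

p̂₁ = 51/916 = 0.05568, p̂₂ = 14/291 = 0.04811.
Pooled p̂ = (51+14)/(916+291) = 65/1207 = 0.05385.
SE = √(0.0509524 × 0.00452813) = 0.01519.
z = (0.05568 − 0.04811)/0.01519 = 0.00757/0.01519 = 0.498.
Two-sided p-value ≈ 2·Φ(−0.498) = 0.6184, so at α = 0.02 we fail to reject H₀.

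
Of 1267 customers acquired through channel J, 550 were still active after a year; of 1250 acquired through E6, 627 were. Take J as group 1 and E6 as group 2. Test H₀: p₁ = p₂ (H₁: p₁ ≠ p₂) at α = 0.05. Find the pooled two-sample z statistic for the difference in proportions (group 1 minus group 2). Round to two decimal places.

z = -3.39

p̂₁ = 550/1267 ≈ 0.4341, p̂₂ = 627/1250 ≈ 0.5016.
Pooled p̂ = (550+627)/(1267+1250) = 1177/2517 = 0.4676.
SE = √(0.248952 × 0.00158927) = 0.0199.
z = (0.4341 − 0.5016)/0.0199 = -0.0675/0.0199 = -3.39.
p-value = 2·P(Z > 3.394) ≈ 0.0007; since p < α = 0.05, reject H₀.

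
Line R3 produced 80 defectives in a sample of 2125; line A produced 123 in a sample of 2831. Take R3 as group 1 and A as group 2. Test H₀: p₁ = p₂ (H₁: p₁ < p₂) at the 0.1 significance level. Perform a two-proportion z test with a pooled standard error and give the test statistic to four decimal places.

z = -1.0196

p̂₁ = 80/2125 ≈ 0.0376471, p̂₂ = 123/2831 ≈ 0.0434475.
Pooled p̂ = (80+123)/(2125+2831) = 203/4956 = 0.0409605.
SE = √(p̂(1−p̂)(1/n₁+1/n₂)) = √(0.0409605·0.9590395·0.00082382) = √(3.23619e-05) = 0.0056888.
z = (0.0376471 − 0.0434475)/0.0056888 = -0.0058004/0.0056888 = -1.0196.
p-value = P(Z < -1.020) ≈ 0.1539. With α = 0.1, fail to reject H₀.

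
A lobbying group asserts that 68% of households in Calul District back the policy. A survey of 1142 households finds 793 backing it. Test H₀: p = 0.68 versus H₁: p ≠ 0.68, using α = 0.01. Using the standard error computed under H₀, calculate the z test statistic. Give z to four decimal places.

z = 1.0429

p̂ = 793/1142 = 0.694396.
SE = √(p₀(1−p₀)/n) = √(0.2176/1142) = 0.013804.
z = (0.694396 − 0.68)/0.013804 = 0.014396/0.013804 = 1.0429.
p-value = 2·P(Z > 1.043) ≈ 0.2970. With α = 0.01, fail to reject H₀.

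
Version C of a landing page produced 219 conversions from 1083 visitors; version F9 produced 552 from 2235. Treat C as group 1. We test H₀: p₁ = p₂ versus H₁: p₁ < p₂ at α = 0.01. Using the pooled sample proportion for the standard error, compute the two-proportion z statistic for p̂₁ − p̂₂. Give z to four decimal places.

z = -2.8627

p̂₁ = 219/1083 ≈ 0.202216, p̂₂ = 552/2235 ≈ 0.246980.
Pooled p̂ = (219+552)/(1083+2235) = 771/3318 = 0.232369.
SE = √(p̂(1−p̂)(1/n₁+1/n₂)) = √(0.232369·0.767631·0.00137079) = √(0.000244512) = 0.015637.
z = (0.202216 − 0.246980)/0.015637 = -0.044764/0.015637 = -2.8627.
p-value = P(Z < -2.863) ≈ 0.0021; since p < α = 0.01, reject H₀.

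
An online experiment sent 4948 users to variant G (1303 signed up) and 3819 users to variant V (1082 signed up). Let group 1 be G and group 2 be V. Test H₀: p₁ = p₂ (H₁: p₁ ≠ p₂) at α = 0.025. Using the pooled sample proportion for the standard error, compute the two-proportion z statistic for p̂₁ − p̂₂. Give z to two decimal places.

p̂₁ = 1303/4948 ≈ 0.2633, p̂₂ = 1082/3819 ≈ 0.2833.
Pooled p̂ = (1303+1082)/(4948+3819) = 2385/8767 = 0.2720.
SE = √(p̂(1−p̂)(1/n₁+1/n₂)) = √(0.2720·0.7280·0.000463951) = √(9.18787e-05) = 0.0096.
z = (0.2633 − 0.2833)/0.0096 = -0.0200/0.0096 = -2.08.
p-value = 2·P(Z > 2.085) ≈ 0.0371. With α = 0.025, fail to reject H₀.

z = -2.08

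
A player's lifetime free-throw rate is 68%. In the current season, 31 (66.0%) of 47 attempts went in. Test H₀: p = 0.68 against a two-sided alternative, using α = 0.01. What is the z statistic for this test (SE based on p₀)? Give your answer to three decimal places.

p̂ = 31/47 ≈ 0.65957.
Standard error under H₀: √(0.68×0.32/47) = 0.06804.
z = (0.65957 − 0.68)/0.06804 = -0.02043/0.06804 = -0.300.
p-value = 2·P(Z > 0.300) ≈ 0.7640, so at α = 0.01 we fail to reject H₀.

z = -0.300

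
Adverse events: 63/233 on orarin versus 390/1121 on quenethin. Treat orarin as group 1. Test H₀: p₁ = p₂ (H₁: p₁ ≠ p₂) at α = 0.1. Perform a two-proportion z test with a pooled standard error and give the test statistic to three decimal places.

p̂₁ = 63/233 ≈ 0.27039, p̂₂ = 390/1121 ≈ 0.34790.
Pooled p̂ = (63+390)/(233+1121) = 453/1354 = 0.33456.
SE = √(p̂(1−p̂)(1/n₁+1/n₂)) = √(0.33456·0.66544·0.00518391) = √(0.0011541) = 0.03397.
z = (0.27039 − 0.34790)/0.03397 = -0.07751/0.03397 = -2.282.
Two-sided p-value ≈ 2·Φ(−2.282) = 0.0225, so at α = 0.1 we reject H₀.

z = -2.282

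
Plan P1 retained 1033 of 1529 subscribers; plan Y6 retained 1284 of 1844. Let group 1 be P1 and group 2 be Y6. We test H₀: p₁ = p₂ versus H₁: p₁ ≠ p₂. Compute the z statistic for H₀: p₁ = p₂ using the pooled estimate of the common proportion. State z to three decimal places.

z = -1.291

p̂₁ = 1033/1529 = 0.67560, p̂₂ = 1284/1844 = 0.69631.
Pooled p̂ = (1033+1284)/(1529+1844) = 2317/3373 = 0.68693.
SE = √(p̂(1−p̂)(1/n₁+1/n₂)) = √(0.68693·0.31307·0.00119632) = √(0.00025728) = 0.01604.
z = (0.67560 − 0.69631)/0.01604 = -0.02071/0.01604 = -1.291.
p-value = 2·P(Z > 1.291) ≈ 0.1967.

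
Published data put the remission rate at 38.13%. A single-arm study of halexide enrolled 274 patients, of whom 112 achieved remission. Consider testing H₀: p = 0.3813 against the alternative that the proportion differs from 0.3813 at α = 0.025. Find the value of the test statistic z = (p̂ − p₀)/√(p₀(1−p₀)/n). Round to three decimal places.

p̂ = 112/274 = 0.40876.
Standard error under H₀: √(0.3813×0.6187/274) = 0.02934.
z = (0.40876 − 0.3813)/0.02934 = 0.02746/0.02934 = 0.936.
p-value = 2·P(Z > 0.936) ≈ 0.3494, so at α = 0.025 we fail to reject H₀.

z = 0.936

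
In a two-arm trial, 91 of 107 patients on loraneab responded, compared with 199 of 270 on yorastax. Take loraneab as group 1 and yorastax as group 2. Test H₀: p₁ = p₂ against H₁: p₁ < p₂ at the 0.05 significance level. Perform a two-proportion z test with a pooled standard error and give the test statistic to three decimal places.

p̂₁ = 91/107 ≈ 0.85047, p̂₂ = 199/270 ≈ 0.73704.
Pooled p̂ = (91+199)/(107+270) = 290/377 = 0.76923.
SE = √(p̂(1−p̂)(1/n₁+1/n₂)) = √(0.76923·0.23077·0.0130495) = √(0.00231648) = 0.04813.
z = (0.85047 − 0.73704)/0.04813 = 0.11343/0.04813 = 2.357.
p-value = P(Z < 2.357) ≈ 0.9908. With α = 0.05, fail to reject H₀.

z = 2.357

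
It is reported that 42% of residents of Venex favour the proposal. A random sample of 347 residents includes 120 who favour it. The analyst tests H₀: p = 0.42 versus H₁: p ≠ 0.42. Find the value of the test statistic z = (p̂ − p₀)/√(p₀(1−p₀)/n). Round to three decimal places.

p̂ = 120/347 = 0.345821.
Standard error under H₀: √(0.42×0.58/347) = 0.026496.
z = (0.345821 − 0.42)/0.026496 = -0.074179/0.026496 = -2.800.
p-value = 2·P(Z > 2.800) ≈ 0.0051.

z = -2.800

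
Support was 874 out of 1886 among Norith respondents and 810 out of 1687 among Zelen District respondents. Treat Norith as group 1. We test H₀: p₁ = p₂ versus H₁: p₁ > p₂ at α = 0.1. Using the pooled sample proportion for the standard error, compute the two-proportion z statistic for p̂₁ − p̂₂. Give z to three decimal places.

z = -1.000

p̂₁ = 874/1886 = 0.46341, p̂₂ = 810/1687 = 0.48014.
Pooled p̂ = (874+810)/(1886+1687) = 1684/3573 = 0.47131.
SE = √(p̂(1−p̂)(1/n₁+1/n₂)) = √(0.47131·0.52869·0.00112299) = √(0.000279824) = 0.01673.
z = (0.46341 − 0.48014)/0.01673 = -0.01673/0.01673 = -1.000.
p-value = P(Z > -1.000) ≈ 0.8413; since p > α = 0.1, fail to reject H₀.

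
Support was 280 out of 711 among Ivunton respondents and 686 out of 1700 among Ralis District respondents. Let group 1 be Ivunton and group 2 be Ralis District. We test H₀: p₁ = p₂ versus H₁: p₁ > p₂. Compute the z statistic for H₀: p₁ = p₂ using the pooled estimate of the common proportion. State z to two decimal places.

p̂₁ = 280/711 ≈ 0.3938, p̂₂ = 686/1700 ≈ 0.4035.
Pooled p̂ = (280+686)/(711+1700) = 966/2411 = 0.4007.
SE = √(0.240132 × 0.00199471) = 0.0219.
z = (0.3938 − 0.4035)/0.0219 = -0.0097/0.0219 = -0.44.
p-value = P(Z > -0.444) ≈ 0.6715.

z = -0.44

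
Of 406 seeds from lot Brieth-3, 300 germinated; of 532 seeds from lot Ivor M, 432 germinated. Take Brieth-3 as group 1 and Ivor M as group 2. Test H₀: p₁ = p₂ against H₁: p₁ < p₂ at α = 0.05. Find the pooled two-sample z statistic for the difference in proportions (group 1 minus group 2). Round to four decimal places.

z = -2.6800

p̂₁ = 300/406 ≈ 0.7389163, p̂₂ = 432/532 ≈ 0.8120301.
Pooled p̂ = (300+432)/(406+532) = 732/938 = 0.7803838.
SE = √(0.171385 × 0.00434275) = 0.0272815.
z = (0.7389163 − 0.8120301)/0.0272815 = -0.0731138/0.0272815 = -2.6800.
p-value = P(Z < -2.680) ≈ 0.0037; since p < α = 0.05, reject H₀.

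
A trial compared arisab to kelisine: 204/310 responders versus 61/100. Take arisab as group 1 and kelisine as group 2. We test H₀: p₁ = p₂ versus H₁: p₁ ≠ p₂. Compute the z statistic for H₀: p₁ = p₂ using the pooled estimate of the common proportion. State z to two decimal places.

z = 0.87

p̂₁ = 204/310 ≈ 0.6581, p̂₂ = 61/100 ≈ 0.6100.
Pooled p̂ = (204+61)/(310+100) = 265/410 = 0.6463.
SE = √(p̂(1−p̂)(1/n₁+1/n₂)) = √(0.6463·0.3537·0.0132258) = √(0.00302321) = 0.0550.
z = (0.6581 − 0.6100)/0.0550 = 0.0481/0.0550 = 0.87.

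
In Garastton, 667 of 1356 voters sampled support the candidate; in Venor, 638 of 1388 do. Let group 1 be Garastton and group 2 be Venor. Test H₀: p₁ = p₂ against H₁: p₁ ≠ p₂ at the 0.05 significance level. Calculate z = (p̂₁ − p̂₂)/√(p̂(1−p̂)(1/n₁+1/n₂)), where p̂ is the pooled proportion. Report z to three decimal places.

z = 1.690

p̂₁ = 667/1356 ≈ 0.491888, p̂₂ = 638/1388 ≈ 0.459654.
Pooled p̂ = (667+638)/(1356+1388) = 1305/2744 = 0.475583.
SE = √(p̂(1−p̂)(1/n₁+1/n₂)) = √(0.475583·0.524417·0.00145792) = √(0.000363612) = 0.019069.
z = (0.491888 − 0.459654)/0.019069 = 0.032234/0.019069 = 1.690.
Two-sided p-value ≈ 2·Φ(−1.690) = 0.0909. With α = 0.05, fail to reject H₀.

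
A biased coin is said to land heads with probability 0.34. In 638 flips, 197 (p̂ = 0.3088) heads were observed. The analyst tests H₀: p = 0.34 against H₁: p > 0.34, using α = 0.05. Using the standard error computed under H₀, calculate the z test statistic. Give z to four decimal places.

p̂ = 197/638 = 0.3087774.
Standard error under H₀: √(0.34×0.66/638) = 0.0187543.
z = (0.3087774 − 0.34)/0.0187543 = -0.0312226/0.0187543 = -1.6648.
p-value = P(Z > -1.665) ≈ 0.9520, so at α = 0.05 we fail to reject H₀.

z = -1.6648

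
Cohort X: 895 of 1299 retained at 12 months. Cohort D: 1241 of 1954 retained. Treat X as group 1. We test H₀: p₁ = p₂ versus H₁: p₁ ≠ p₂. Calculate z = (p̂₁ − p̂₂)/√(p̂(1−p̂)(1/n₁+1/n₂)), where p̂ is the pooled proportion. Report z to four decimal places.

z = 3.1699

p̂₁ = 895/1299 = 0.688992, p̂₂ = 1241/1954 = 0.635107.
Pooled p̂ = (895+1241)/(1299+1954) = 2136/3253 = 0.656625.
SE = √(0.225469 × 0.00128159) = 0.016999.
z = (0.688992 − 0.635107)/0.016999 = 0.053885/0.016999 = 3.1699.
p-value = 2·P(Z > 3.170) ≈ 0.0015.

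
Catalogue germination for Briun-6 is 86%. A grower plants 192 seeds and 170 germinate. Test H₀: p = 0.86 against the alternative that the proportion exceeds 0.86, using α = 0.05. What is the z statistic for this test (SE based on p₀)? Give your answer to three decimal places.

z = 1.015

p̂ = 170/192 ≈ 0.88542.
SE = √(p₀(1−p₀)/n) = √(0.1204/192) = 0.02504.
z = (0.88542 − 0.86)/0.02504 = 0.02542/0.02504 = 1.015.
p-value = P(Z > 1.015) ≈ 0.1551. With α = 0.05, fail to reject H₀.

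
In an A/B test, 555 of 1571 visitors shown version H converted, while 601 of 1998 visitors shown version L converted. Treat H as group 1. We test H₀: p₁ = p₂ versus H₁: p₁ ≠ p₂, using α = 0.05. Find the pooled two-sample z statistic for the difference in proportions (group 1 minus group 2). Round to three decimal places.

p̂₁ = 555/1571 = 0.35328, p̂₂ = 601/1998 = 0.30080.
Pooled p̂ = (555+601)/(1571+1998) = 1156/3569 = 0.32390.
SE = √(0.218989 × 0.00113704) = 0.01578.
z = (0.35328 − 0.30080)/0.01578 = 0.05248/0.01578 = 3.326.
p-value = 2·P(Z > 3.326) ≈ 0.0009. With α = 0.05, reject H₀.

z = 3.326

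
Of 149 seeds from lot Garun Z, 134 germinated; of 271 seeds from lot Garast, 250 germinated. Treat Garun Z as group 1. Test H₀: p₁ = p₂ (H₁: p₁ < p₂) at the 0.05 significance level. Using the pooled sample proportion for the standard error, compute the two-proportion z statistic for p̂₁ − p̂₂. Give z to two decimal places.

p̂₁ = 134/149 ≈ 0.8993, p̂₂ = 250/271 ≈ 0.9225.
Pooled p̂ = (134+250)/(149+271) = 384/420 = 0.9143.
SE = √(p̂(1−p̂)(1/n₁+1/n₂)) = √(0.9143·0.0857·0.0104014) = √(0.000815134) = 0.0286.
z = (0.8993 − 0.9225)/0.0286 = -0.0232/0.0286 = -0.81.
p-value = P(Z < -0.812) ≈ 0.2084; since p > α = 0.05, fail to reject H₀.

z = -0.81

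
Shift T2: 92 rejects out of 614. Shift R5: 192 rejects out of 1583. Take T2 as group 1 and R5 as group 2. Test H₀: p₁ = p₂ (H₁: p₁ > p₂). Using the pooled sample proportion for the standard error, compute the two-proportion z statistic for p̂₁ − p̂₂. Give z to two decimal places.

p̂₁ = 92/614 = 0.14984, p̂₂ = 192/1583 = 0.12129.
Pooled p̂ = (92+192)/(614+1583) = 284/2197 = 0.12927.
SE = √(p̂(1−p̂)(1/n₁+1/n₂)) = √(0.12927·0.87073·0.00226038) = √(0.000254422) = 0.01595.
z = (0.14984 − 0.12129)/0.01595 = 0.02855/0.01595 = 1.79.

z = 1.79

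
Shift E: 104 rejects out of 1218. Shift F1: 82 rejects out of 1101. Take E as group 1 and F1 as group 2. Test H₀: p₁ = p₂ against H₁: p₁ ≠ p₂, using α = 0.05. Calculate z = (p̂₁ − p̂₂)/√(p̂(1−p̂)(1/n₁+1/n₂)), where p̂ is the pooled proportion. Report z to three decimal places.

z = 0.966

p̂₁ = 104/1218 ≈ 0.08539, p̂₂ = 82/1101 ≈ 0.07448.
Pooled p̂ = (104+82)/(1218+1101) = 186/2319 = 0.08021.
SE = √(p̂(1−p̂)(1/n₁+1/n₂)) = √(0.08021·0.91979·0.00172928) = √(0.000127576) = 0.01129.
z = (0.08539 − 0.07448)/0.01129 = 0.01091/0.01129 = 0.966.
Two-sided p-value ≈ 2·Φ(−0.966) = 0.3342, so at α = 0.05 we fail to reject H₀.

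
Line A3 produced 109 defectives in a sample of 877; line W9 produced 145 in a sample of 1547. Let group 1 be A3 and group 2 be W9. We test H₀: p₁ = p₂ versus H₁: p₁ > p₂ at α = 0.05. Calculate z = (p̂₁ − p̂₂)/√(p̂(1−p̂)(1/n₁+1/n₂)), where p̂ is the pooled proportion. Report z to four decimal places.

z = 2.3604

p̂₁ = 109/877 ≈ 0.1242873, p̂₂ = 145/1547 ≈ 0.0937298.
Pooled p̂ = (109+145)/(877+1547) = 254/2424 = 0.1047855.
SE = √(0.0938055 × 0.00178666) = 0.0129460.
z = (0.1242873 − 0.0937298)/0.0129460 = 0.0305575/0.0129460 = 2.3604.
p-value = P(Z > 2.360) ≈ 0.0091, so at α = 0.05 we reject H₀.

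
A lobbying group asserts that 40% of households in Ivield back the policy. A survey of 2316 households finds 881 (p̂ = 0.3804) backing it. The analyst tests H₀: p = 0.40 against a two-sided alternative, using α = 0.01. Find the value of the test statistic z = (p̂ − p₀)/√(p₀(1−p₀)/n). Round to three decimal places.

p̂ = 881/2316 = 0.380397.
Standard error under H₀: √(0.4×0.6/2316) = 0.010180.
z = (0.380397 − 0.4)/0.010180 = -0.019603/0.010180 = -1.926.
p-value = 2·P(Z > 1.926) ≈ 0.0541; since p > α = 0.01, fail to reject H₀.

z = -1.926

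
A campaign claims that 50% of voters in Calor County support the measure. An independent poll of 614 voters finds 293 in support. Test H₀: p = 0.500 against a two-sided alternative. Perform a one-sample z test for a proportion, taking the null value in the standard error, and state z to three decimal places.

p̂ = 293/614 = 0.47720.
SE = √(p₀(1−p₀)/n) = √(0.25/614) = 0.02018.
z = (0.47720 − 0.5)/0.02018 = -0.02280/0.02018 = -1.130.
Two-sided p-value ≈ 2·Φ(−1.130) = 0.2585.

z = -1.130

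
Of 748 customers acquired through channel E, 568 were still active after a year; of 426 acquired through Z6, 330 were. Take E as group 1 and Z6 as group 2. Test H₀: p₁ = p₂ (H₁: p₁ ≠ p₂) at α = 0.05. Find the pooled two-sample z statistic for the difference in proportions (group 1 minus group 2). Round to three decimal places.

z = -0.594

p̂₁ = 568/748 ≈ 0.75936, p̂₂ = 330/426 ≈ 0.77465.
Pooled p̂ = (568+330)/(748+426) = 898/1174 = 0.76491.
SE = √(p̂(1−p̂)(1/n₁+1/n₂)) = √(0.76491·0.23509·0.00368432) = √(0.000662531) = 0.02574.
z = (0.75936 − 0.77465)/0.02574 = -0.01529/0.02574 = -0.594.
Two-sided p-value ≈ 2·Φ(−0.594) = 0.5525; since p > α = 0.05, fail to reject H₀.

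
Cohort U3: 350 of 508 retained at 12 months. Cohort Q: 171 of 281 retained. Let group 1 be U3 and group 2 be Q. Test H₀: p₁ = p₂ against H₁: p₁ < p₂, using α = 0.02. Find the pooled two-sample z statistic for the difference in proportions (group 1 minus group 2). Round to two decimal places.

p̂₁ = 350/508 ≈ 0.68898, p̂₂ = 171/281 ≈ 0.60854.
Pooled p̂ = (350+171)/(508+281) = 521/789 = 0.66033.
SE = √(0.224294 × 0.00552722) = 0.03521.
z = (0.68898 − 0.60854)/0.03521 = 0.08044/0.03521 = 2.28.
p-value = P(Z < 2.284) ≈ 0.9888. With α = 0.02, fail to reject H₀.

z = 2.28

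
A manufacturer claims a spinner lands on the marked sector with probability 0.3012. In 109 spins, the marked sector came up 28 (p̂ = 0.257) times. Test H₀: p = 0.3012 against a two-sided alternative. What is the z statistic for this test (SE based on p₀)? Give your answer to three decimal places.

p̂ = 28/109 ≈ 0.25688.
Standard error under H₀: √(0.3012×0.6988/109) = 0.04394.
z = (0.25688 − 0.3012)/0.04394 = -0.04432/0.04394 = -1.009.
Two-sided p-value ≈ 2·Φ(−1.009) = 0.3132.

z = -1.009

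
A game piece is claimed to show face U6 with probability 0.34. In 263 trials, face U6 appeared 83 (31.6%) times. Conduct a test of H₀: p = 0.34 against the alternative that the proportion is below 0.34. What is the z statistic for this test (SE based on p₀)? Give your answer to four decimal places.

z = -0.8357

p̂ = 83/263 = 0.315589.
SE = √(p₀(1−p₀)/n) = √(0.2244/263) = 0.029210.
z = (0.315589 − 0.34)/0.029210 = -0.024411/0.029210 = -0.8357.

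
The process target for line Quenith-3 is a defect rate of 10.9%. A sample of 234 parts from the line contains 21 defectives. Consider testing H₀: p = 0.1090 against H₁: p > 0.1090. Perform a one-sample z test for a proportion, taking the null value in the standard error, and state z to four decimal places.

z = -0.9452

p̂ = 21/234 ≈ 0.089744.
SE = √(p₀(1−p₀)/n) = √(0.097119/234) = 0.020372.
z = (0.089744 − 0.109)/0.020372 = -0.019256/0.020372 = -0.9452.
p-value = P(Z > -0.945) ≈ 0.8277.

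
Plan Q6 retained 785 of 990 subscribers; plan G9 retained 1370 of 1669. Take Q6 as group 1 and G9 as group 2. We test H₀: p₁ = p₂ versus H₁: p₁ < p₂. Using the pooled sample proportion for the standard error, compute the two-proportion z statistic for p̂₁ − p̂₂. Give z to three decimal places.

p̂₁ = 785/990 ≈ 0.79293, p̂₂ = 1370/1669 ≈ 0.82085.
Pooled p̂ = (785+1370)/(990+1669) = 2155/2659 = 0.81046.
SE = √(0.153618 × 0.00160926) = 0.01572.
z = (0.79293 − 0.82085)/0.01572 = -0.02792/0.01572 = -1.776.

z = -1.776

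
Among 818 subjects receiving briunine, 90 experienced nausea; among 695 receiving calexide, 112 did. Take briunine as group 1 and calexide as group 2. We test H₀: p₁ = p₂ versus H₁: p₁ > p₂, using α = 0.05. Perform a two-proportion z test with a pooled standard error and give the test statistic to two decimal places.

p̂₁ = 90/818 ≈ 0.11002, p̂₂ = 112/695 ≈ 0.16115.
Pooled p̂ = (90+112)/(818+695) = 202/1513 = 0.13351.
SE = √(0.115685 × 0.00266134) = 0.01755.
z = (0.11002 − 0.16115)/0.01755 = -0.05113/0.01755 = -2.91.
p-value = P(Z > -2.914) ≈ 0.9982; since p > α = 0.05, fail to reject H₀.

z = -2.91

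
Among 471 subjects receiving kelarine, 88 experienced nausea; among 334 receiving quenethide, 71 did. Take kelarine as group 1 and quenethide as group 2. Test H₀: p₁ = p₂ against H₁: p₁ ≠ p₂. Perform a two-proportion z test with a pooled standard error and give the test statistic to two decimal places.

z = -0.90

p̂₁ = 88/471 = 0.18684, p̂₂ = 71/334 = 0.21257.
Pooled p̂ = (88+71)/(471+334) = 159/805 = 0.19752.
SE = √(p̂(1−p̂)(1/n₁+1/n₂)) = √(0.19752·0.80248·0.00511715) = √(0.000811085) = 0.02848.
z = (0.18684 − 0.21257)/0.02848 = -0.02573/0.02848 = -0.90.
p-value = 2·P(Z > 0.904) ≈ 0.3661.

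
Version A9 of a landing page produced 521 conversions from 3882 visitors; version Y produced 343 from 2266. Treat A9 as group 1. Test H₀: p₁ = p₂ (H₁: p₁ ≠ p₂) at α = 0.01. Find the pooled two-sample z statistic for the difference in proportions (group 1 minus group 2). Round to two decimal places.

p̂₁ = 521/3882 ≈ 0.1342, p̂₂ = 343/2266 ≈ 0.1514.
Pooled p̂ = (521+343)/(3882+2266) = 864/6148 = 0.1405.
SE = √(0.120784 × 0.000698905) = 0.0092.
z = (0.1342 − 0.1514)/0.0092 = -0.0172/0.0092 = -1.87.
p-value = 2·P(Z > 1.868) ≈ 0.0618. With α = 0.01, fail to reject H₀.

z = -1.87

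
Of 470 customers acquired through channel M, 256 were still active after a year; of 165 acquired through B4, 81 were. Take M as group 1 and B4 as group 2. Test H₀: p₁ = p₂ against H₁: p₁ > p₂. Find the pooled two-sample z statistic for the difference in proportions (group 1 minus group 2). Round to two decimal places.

z = 1.19

p̂₁ = 256/470 ≈ 0.5447, p̂₂ = 81/165 ≈ 0.4909.
Pooled p̂ = (256+81)/(470+165) = 337/635 = 0.5307.
SE = √(0.249057 × 0.00818827) = 0.0452.
z = (0.5447 − 0.4909)/0.0452 = 0.0538/0.0452 = 1.19.
p-value = P(Z > 1.191) ≈ 0.1169.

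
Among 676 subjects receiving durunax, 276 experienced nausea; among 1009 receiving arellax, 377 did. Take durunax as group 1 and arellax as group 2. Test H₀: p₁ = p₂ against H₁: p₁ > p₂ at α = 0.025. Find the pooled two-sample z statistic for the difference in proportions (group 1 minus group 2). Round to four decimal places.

p̂₁ = 276/676 ≈ 0.408284, p̂₂ = 377/1009 ≈ 0.373637.
Pooled p̂ = (276+377)/(676+1009) = 653/1685 = 0.387537.
SE = √(p̂(1−p̂)(1/n₁+1/n₂)) = √(0.387537·0.612463·0.00247037) = √(0.000586348) = 0.024215.
z = (0.408284 − 0.373637)/0.024215 = 0.034647/0.024215 = 1.4308.
p-value = P(Z > 1.431) ≈ 0.0762, so at α = 0.025 we fail to reject H₀.

z = 1.4308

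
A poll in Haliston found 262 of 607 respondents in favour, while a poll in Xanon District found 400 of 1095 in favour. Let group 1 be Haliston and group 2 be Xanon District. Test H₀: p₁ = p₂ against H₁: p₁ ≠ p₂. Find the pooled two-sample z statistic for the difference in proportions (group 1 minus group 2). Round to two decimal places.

z = 2.69

p̂₁ = 262/607 = 0.43163, p̂₂ = 400/1095 = 0.36530.
Pooled p̂ = (262+400)/(607+1095) = 662/1702 = 0.38895.
SE = √(p̂(1−p̂)(1/n₁+1/n₂)) = √(0.38895·0.61105·0.00256069) = √(0.000608596) = 0.02467.
z = (0.43163 − 0.36530)/0.02467 = 0.06633/0.02467 = 2.69.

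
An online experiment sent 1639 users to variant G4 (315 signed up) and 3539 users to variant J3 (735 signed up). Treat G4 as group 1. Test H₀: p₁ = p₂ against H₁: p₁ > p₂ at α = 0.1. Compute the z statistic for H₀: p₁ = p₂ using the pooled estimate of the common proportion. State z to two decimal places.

p̂₁ = 315/1639 = 0.1922, p̂₂ = 735/3539 = 0.2077.
Pooled p̂ = (315+735)/(1639+3539) = 1050/5178 = 0.2028.
SE = √(p̂(1−p̂)(1/n₁+1/n₂)) = √(0.2028·0.7972·0.000892694) = √(0.000144314) = 0.0120.
z = (0.1922 − 0.2077)/0.0120 = -0.0155/0.0120 = -1.29.
p-value = P(Z > -1.290) ≈ 0.9015. With α = 0.1, fail to reject H₀.

z = -1.29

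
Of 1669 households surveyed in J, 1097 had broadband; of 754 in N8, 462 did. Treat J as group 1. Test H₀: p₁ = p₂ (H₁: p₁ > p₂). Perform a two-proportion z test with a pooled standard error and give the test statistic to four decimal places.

z = 2.1195

p̂₁ = 1097/1669 = 0.657280, p̂₂ = 462/754 = 0.612732.
Pooled p̂ = (1097+462)/(1669+754) = 1559/2423 = 0.643417.
SE = √(p̂(1−p̂)(1/n₁+1/n₂)) = √(0.643417·0.356583·0.00192542) = √(0.000441752) = 0.021018.
z = (0.657280 − 0.612732)/0.021018 = 0.044548/0.021018 = 2.1195.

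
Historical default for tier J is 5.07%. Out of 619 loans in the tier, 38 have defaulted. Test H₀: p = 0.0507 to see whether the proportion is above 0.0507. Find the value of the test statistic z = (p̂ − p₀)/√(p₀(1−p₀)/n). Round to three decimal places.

p̂ = 38/619 ≈ 0.06139.
SE = √(p₀(1−p₀)/n) = √(0.04813/619) = 0.00882.
z = (0.06139 − 0.0507)/0.00882 = 0.01069/0.00882 = 1.212.
p-value = P(Z > 1.212) ≈ 0.1127.

z = 1.212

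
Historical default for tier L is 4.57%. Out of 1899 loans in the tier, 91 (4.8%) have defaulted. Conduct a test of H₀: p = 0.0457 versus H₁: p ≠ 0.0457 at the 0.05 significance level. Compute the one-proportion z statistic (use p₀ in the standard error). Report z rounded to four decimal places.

p̂ = 91/1899 ≈ 0.04791996.
Under H₀, SE = √(0.0457·0.9543/1899) = √(2.29655e-05) = 0.00479223.
z = (0.04791996 − 0.0457)/0.00479223 = 0.00221996/0.00479223 = 0.4632.
p-value = 2·P(Z > 0.463) ≈ 0.6432; since p > α = 0.05, fail to reject H₀.

z = 0.4632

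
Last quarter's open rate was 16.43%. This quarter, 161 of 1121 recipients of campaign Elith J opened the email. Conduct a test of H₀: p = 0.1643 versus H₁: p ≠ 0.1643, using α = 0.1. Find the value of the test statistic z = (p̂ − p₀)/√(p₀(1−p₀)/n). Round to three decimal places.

z = -1.868

p̂ = 161/1121 ≈ 0.14362.
Standard error under H₀: √(0.1643×0.8357/1121) = 0.01107.
z = (0.14362 − 0.1643)/0.01107 = -0.02068/0.01107 = -1.868.
Two-sided p-value ≈ 2·Φ(−1.868) = 0.0617, so at α = 0.1 we reject H₀.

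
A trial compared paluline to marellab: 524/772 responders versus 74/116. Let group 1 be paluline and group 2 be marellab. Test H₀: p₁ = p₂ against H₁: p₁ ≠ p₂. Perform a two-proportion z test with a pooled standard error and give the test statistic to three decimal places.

p̂₁ = 524/772 ≈ 0.67876, p̂₂ = 74/116 ≈ 0.63793.
Pooled p̂ = (524+74)/(772+116) = 598/888 = 0.67342.
SE = √(0.219924 × 0.00991603) = 0.04670.
z = (0.67876 − 0.63793)/0.04670 = 0.04083/0.04670 = 0.874.

z = 0.874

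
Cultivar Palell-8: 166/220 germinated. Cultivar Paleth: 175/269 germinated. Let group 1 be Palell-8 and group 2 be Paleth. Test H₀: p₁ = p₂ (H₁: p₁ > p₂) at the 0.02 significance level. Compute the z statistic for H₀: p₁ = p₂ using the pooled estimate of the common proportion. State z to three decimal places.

z = 2.490

p̂₁ = 166/220 = 0.75455, p̂₂ = 175/269 = 0.65056.
Pooled p̂ = (166+175)/(220+269) = 341/489 = 0.69734.
SE = √(p̂(1−p̂)(1/n₁+1/n₂)) = √(0.69734·0.30266·0.00826293) = √(0.00174394) = 0.04176.
z = (0.75455 − 0.65056)/0.04176 = 0.10399/0.04176 = 2.490.
p-value = P(Z > 2.490) ≈ 0.0064, so at α = 0.02 we reject H₀.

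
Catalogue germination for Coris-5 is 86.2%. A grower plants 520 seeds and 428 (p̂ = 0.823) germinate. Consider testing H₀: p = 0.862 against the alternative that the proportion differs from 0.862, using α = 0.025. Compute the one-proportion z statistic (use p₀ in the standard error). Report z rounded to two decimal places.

z = -2.57

p̂ = 428/520 ≈ 0.82308.
Standard error under H₀: √(0.862×0.138/520) = 0.01512.
z = (0.82308 − 0.862)/0.01512 = -0.03892/0.01512 = -2.57.
Two-sided p-value ≈ 2·Φ(−2.573) = 0.0101. With α = 0.025, reject H₀.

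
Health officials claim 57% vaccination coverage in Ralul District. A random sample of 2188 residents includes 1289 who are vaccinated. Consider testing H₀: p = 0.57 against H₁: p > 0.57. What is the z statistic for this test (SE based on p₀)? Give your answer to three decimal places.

z = 1.807

p̂ = 1289/2188 = 0.58912.
SE = √(p₀(1−p₀)/n) = √(0.2451/2188) = 0.01058.
z = (0.58912 − 0.57)/0.01058 = 0.01912/0.01058 = 1.807.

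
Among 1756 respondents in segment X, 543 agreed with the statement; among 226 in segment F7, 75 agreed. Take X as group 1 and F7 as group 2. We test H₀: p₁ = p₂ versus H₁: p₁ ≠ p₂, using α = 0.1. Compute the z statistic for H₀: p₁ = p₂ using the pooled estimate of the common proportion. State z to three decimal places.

z = -0.691

p̂₁ = 543/1756 = 0.30923, p̂₂ = 75/226 = 0.33186.
Pooled p̂ = (543+75)/(1756+226) = 618/1982 = 0.31181.
SE = √(p̂(1−p̂)(1/n₁+1/n₂)) = √(0.31181·0.68819·0.00499425) = √(0.00107168) = 0.03274.
z = (0.30923 − 0.33186)/0.03274 = -0.02263/0.03274 = -0.691.
p-value = 2·P(Z > 0.691) ≈ 0.4893; since p > α = 0.1, fail to reject H₀.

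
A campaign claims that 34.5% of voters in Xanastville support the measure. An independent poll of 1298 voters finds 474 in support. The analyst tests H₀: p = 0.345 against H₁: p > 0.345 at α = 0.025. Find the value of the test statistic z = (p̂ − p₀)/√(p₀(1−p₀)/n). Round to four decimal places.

p̂ = 474/1298 = 0.3651772.
Under H₀, SE = √(0.345·0.655/1298) = √(0.000174095) = 0.0131945.
z = (0.3651772 − 0.345)/0.0131945 = 0.0201772/0.0131945 = 1.5292.
p-value = P(Z > 1.529) ≈ 0.0631, so at α = 0.025 we fail to reject H₀.

z = 1.5292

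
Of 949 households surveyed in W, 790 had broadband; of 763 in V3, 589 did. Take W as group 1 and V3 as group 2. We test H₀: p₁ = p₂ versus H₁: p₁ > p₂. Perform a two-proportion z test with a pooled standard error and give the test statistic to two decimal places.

p̂₁ = 790/949 ≈ 0.83246, p̂₂ = 589/763 ≈ 0.77195.
Pooled p̂ = (790+589)/(949+763) = 1379/1712 = 0.80549.
SE = √(0.156675 × 0.00236436) = 0.01925.
z = (0.83246 − 0.77195)/0.01925 = 0.06051/0.01925 = 3.14.

z = 3.14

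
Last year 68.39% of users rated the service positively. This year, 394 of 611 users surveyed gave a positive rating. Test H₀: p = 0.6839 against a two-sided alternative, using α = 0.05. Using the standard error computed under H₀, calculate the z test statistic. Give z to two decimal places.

z = -2.08

p̂ = 394/611 ≈ 0.6448.
Under H₀, SE = √(0.6839·0.3161/611) = √(0.000353815) = 0.0188.
z = (0.6448 − 0.6839)/0.0188 = -0.0391/0.0188 = -2.08.
Two-sided p-value ≈ 2·Φ(−2.076) = 0.0379. With α = 0.05, reject H₀.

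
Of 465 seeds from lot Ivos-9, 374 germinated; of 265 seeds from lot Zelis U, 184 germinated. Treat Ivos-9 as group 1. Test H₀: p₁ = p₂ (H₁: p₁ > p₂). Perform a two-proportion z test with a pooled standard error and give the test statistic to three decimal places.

z = 3.366

p̂₁ = 374/465 ≈ 0.804301, p̂₂ = 184/265 ≈ 0.694340.
Pooled p̂ = (374+184)/(465+265) = 558/730 = 0.764384.
SE = √(0.180101 × 0.00592412) = 0.032664.
z = (0.804301 − 0.694340)/0.032664 = 0.109961/0.032664 = 3.366.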